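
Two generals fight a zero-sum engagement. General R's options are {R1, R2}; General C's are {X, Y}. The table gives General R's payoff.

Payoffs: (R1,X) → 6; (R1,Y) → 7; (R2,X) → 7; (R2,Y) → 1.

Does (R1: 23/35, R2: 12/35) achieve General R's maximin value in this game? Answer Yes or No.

No

Against X this mix gives (23/35)·6 + (12/35)·7 = 222/35.
Against Y this mix gives (23/35)·7 + (12/35)·1 = 173/35.
General C will play Y, holding General R to 173/35. Shifting weight toward the row that does better against Y would raise this floor (the equalizing mix achieves 43/7 against both Y and X), so the proposed strategy is not optimal.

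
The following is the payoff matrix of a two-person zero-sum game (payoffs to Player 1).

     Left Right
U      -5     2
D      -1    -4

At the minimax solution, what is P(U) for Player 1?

Row minima: U → -5, D → -4; maximin = -4.
Column maxima: Left → -1, Right → 2; minimax = -1.
-4 ≠ -1, so there is no saddle point; optimal play is mixed.
Let Player 1 play U with probability p. Expected payoff against Left: (-5)p + (-1)(1−p) = −4p − 1; against Right: 2p + (-4)(1−p) = 6p − 4.
Setting these equal: −4p − 1 = 6p − 4 ⇒ −10p = -3 ⇒ p = 3/10, and the value is (-4)·(3/10) − 1 = -11/5.
For Player 2: with q = P(Left), equating U's and D's payoffs gives −7q + 2 = 3q − 4 ⇒ q = 3/5.

3/10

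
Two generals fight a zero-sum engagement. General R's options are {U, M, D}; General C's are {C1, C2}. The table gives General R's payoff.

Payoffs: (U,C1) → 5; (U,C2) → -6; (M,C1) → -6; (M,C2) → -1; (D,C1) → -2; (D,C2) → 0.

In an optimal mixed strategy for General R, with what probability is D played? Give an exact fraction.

11/13

Row minima: U → -6, M → -6, D → -2; maximin = -2.
Column maxima: C1 → 5, C2 → 0; minimax = 0.
-2 ≠ 0, so there is no saddle point; optimal play is mixed.
M is strictly dominated by D, so General R never plays it.
On the remaining 2×2 (U, D vs C1, C2):
Let General R play U with probability p. Expected payoff against C1: 5p + (-2)(1−p) = 7p − 2; against C2: (-6)p + 0(1−p) = −6p.
Setting these equal: 7p − 2 = −6p ⇒ 13p = 2 ⇒ p = 2/13, and the value is (7)·(2/13) − 2 = -12/13.
For General C: with q = P(C1), equating U's and D's payoffs gives 11q − 6 = −2q ⇒ q = 6/13.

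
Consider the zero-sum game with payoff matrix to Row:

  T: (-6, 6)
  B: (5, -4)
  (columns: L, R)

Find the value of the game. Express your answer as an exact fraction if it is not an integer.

2/7

Row minima: T → -6, B → -4; maximin = -4.
Column maxima: L → 5, R → 6; minimax = 5.
-4 ≠ 5, so there is no saddle point; optimal play is mixed.
Let Row play T with probability p. Expected payoff against L: (-6)p + 5(1−p) = −11p + 5; against R: 6p + (-4)(1−p) = 10p − 4.
Setting these equal: −11p + 5 = 10p − 4 ⇒ −21p = -9 ⇒ p = 3/7, and the value is (-11)·(3/7) + 5 = 2/7.
For Column: with q = P(L), equating T's and B's payoffs gives −12q + 6 = 9q − 4 ⇒ q = 10/21.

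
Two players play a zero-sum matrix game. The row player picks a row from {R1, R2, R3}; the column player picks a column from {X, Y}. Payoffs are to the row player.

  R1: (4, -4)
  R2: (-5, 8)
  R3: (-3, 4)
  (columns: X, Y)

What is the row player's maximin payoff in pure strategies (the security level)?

Row minima: R1 → -4, R2 → -5, R3 → -3.
The best of these is -3.

-3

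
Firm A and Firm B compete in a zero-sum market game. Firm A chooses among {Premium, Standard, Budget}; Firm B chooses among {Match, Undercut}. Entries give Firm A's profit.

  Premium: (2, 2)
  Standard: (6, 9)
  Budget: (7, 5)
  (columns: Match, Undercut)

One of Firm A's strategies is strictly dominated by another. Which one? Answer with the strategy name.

Premium

Standard gives a strictly higher payoff than Premium against every column: 6 > 2, 9 > 2.
So Premium is strictly dominated and Firm A never plays it.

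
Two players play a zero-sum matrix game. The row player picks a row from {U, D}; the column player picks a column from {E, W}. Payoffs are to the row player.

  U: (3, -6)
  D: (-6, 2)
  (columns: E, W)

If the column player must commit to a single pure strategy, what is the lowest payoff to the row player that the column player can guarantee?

Column maxima: E → 3, W → 2.
The smallest of these is 2.

2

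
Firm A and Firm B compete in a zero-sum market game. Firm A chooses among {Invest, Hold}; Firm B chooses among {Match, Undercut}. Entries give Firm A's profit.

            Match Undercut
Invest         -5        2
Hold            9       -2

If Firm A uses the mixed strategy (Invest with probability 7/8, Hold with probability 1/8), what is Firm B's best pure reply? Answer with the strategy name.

Match

If Firm B plays Match, Firm A's expected payoff is (7/8)·(-5) + (1/8)·9 = -13/4.
If Firm B plays Undercut, Firm A's expected payoff is (7/8)·2 + (1/8)·(-2) = 3/2.
Firm B minimizes Firm A's payoff; the smallest is -13/4, so the best response is Match.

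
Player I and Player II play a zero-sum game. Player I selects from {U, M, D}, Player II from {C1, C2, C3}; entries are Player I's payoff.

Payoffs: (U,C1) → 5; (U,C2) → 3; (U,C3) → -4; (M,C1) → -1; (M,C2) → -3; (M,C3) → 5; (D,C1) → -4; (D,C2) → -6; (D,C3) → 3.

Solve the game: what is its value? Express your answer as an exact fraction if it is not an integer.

Row minima: U → -4, M → -3, D → -6; maximin = -3.
Column maxima: C1 → 5, C2 → 3, C3 → 5; minimax = 3.
-3 ≠ 3, so there is no saddle point; optimal play is mixed.
D is strictly dominated by M, so Player I never plays it.
C1 is strictly dominated by C2 (it gives Player I strictly more in every row), so Player II never plays it.
On the remaining 2×2 (U, M vs C2, C3):
Let Player I play U with probability p. Expected payoff against C2: 3p + (-3)(1−p) = 6p − 3; against C3: (-4)p + 5(1−p) = −9p + 5.
Setting these equal: 6p − 3 = −9p + 5 ⇒ 15p = 8 ⇒ p = 8/15, and the value is (6)·(8/15) − 3 = 1/5.
For Player II: with q = P(C2), equating U's and M's payoffs gives 7q − 4 = −8q + 5 ⇒ q = 3/5.

1/5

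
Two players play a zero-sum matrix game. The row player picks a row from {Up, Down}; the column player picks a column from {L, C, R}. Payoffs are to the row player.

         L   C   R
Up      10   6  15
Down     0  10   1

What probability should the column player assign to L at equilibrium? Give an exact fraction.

Row minima: Up → 6, Down → 0; maximin = 6.
Column maxima: L → 10, C → 10, R → 15; minimax = 10.
6 ≠ 10, so there is no saddle point; optimal play is mixed.
R is strictly dominated by L (it gives the row player strictly more in every row), so the column player never plays it.
On the remaining 2×2 (Up, Down vs L, C):
Let the row player play Up with probability p. Expected payoff against L: 10p + 0(1−p) = 10p; against C: 6p + 10(1−p) = −4p + 10.
Setting these equal: 10p = −4p + 10 ⇒ 14p = 10 ⇒ p = 5/7, and the value is (10)·(5/7) = 50/7.
For the column player: with q = P(L), equating Up's and Down's payoffs gives 4q + 6 = −10q + 10 ⇒ q = 2/7.

2/7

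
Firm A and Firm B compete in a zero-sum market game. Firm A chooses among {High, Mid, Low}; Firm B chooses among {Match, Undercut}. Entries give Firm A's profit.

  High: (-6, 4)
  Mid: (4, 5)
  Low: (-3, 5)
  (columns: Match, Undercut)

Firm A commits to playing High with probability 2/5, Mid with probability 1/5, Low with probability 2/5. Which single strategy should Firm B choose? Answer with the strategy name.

If Firm B plays Match, Firm A's expected payoff is (2/5)·(-6) + (1/5)·4 + (2/5)·(-3) = -14/5.
If Firm B plays Undercut, Firm A's expected payoff is (2/5)·4 + (1/5)·5 + (2/5)·5 = 23/5.
Firm B minimizes Firm A's payoff; the smallest is -14/5, so the best response is Match.

Match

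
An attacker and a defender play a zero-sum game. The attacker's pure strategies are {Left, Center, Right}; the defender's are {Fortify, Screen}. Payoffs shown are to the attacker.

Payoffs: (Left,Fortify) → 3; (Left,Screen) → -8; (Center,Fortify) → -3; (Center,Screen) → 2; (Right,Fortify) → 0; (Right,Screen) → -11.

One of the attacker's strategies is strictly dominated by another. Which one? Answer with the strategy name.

Left gives a strictly higher payoff than Right against every column: 3 > 0, -8 > -11.
So Right is strictly dominated and the attacker never plays it.

Right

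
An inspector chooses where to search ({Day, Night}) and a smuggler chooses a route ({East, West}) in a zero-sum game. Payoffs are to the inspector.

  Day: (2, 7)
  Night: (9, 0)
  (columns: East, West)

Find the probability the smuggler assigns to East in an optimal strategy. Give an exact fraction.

1/2

Row minima: Day → 2, Night → 0; maximin = 2.
Column maxima: East → 9, West → 7; minimax = 7.
2 ≠ 7, so there is no saddle point; optimal play is mixed.
Let the inspector play Day with probability p. Expected payoff against East: 2p + 9(1−p) = −7p + 9; against West: 7p + 0(1−p) = 7p.
Setting these equal: −7p + 9 = 7p ⇒ −14p = -9 ⇒ p = 9/14, and the value is (-7)·(9/14) + 9 = 9/2.
For the smuggler: with q = P(East), equating Day's and Night's payoffs gives −5q + 7 = 9q ⇒ q = 1/2.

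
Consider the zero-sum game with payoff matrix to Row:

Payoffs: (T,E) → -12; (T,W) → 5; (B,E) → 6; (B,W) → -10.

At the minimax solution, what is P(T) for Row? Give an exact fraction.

16/33

Row minima: T → -12, B → -10; maximin = -10.
Column maxima: E → 6, W → 5; minimax = 5.
-10 ≠ 5, so there is no saddle point; optimal play is mixed.
Let Row play T with probability p. Expected payoff against E: (-12)p + 6(1−p) = −18p + 6; against W: 5p + (-10)(1−p) = 15p − 10.
Setting these equal: −18p + 6 = 15p − 10 ⇒ −33p = -16 ⇒ p = 16/33, and the value is (-18)·(16/33) + 6 = -30/11.
For Column: with q = P(E), equating T's and B's payoffs gives −17q + 5 = 16q − 10 ⇒ q = 5/11.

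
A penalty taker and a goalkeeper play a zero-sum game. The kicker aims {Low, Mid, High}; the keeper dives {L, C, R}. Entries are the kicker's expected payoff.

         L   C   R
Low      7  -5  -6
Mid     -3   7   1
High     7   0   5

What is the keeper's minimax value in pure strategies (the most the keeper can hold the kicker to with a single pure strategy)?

Column maxima: L → 7, C → 7, R → 5.
The smallest of these is 5.

5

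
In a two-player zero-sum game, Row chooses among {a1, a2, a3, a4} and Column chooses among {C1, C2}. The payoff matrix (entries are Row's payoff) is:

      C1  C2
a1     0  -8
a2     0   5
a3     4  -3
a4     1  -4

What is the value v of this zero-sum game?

Row minima: a1 → -8, a2 → 0, a3 → -3, a4 → -4; maximin = 0.
Column maxima: C1 → 4, C2 → 5; minimax = 4.
0 ≠ 4, so there is no saddle point; optimal play is mixed.
a1 is strictly dominated by a3, so Row never plays it.
a4 is strictly dominated by a3, so Row never plays it.
On the remaining 2×2 (a2, a3 vs C1, C2):
Let Row play a2 with probability p. Expected payoff against C1: 0p + 4(1−p) = −4p + 4; against C2: 5p + (-3)(1−p) = 8p − 3.
Setting these equal: −4p + 4 = 8p − 3 ⇒ −12p = -7 ⇒ p = 7/12, and the value is (-4)·(7/12) + 4 = 5/3.
For Column: with q = P(C1), equating a2's and a3's payoffs gives −5q + 5 = 7q − 3 ⇒ q = 2/3.

5/3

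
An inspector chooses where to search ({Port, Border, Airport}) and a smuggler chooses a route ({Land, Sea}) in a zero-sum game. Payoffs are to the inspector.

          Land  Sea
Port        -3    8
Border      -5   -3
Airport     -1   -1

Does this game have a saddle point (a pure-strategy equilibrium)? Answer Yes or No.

Yes

Row minima: Port → -3, Border → -5, Airport → -1; maximin = -1.
Column maxima: Land → -1, Sea → 8; minimax = -1.
maximin = minimax = -1, so a saddle point exists.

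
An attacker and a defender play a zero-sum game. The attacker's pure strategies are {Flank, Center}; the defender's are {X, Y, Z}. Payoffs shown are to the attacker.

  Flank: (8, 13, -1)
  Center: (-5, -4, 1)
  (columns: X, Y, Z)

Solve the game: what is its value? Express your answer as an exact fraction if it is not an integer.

Row minima: Flank → -1, Center → -5; maximin = -1.
Column maxima: X → 8, Y → 13, Z → 1; minimax = 1.
-1 ≠ 1, so there is no saddle point; optimal play is mixed.
Y is strictly dominated by X (it gives the attacker strictly more in every row), so the defender never plays it.
On the remaining 2×2 (Flank, Center vs X, Z):
Let the attacker play Flank with probability p. Expected payoff against X: 8p + (-5)(1−p) = 13p − 5; against Z: (-1)p + 1(1−p) = −2p + 1.
Setting these equal: 13p − 5 = −2p + 1 ⇒ 15p = 6 ⇒ p = 2/5, and the value is (13)·(2/5) − 5 = 1/5.
For the defender: with q = P(X), equating Flank's and Center's payoffs gives 9q − 1 = −6q + 1 ⇒ q = 2/15.

1/5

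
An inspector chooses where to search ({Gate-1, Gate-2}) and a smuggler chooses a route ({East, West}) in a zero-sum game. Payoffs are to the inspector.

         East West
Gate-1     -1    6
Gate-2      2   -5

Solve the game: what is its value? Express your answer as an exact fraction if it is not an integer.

Row minima: Gate-1 → -1, Gate-2 → -5; maximin = -1.
Column maxima: East → 2, West → 6; minimax = 2.
-1 ≠ 2, so there is no saddle point; optimal play is mixed.
Let the inspector play Gate-1 with probability p. Expected payoff against East: (-1)p + 2(1−p) = −3p + 2; against West: 6p + (-5)(1−p) = 11p − 5.
Setting these equal: −3p + 2 = 11p − 5 ⇒ −14p = -7 ⇒ p = 1/2, and the value is (-3)·(1/2) + 2 = 1/2.
For the smuggler: with q = P(East), equating Gate-1's and Gate-2's payoffs gives −7q + 6 = 7q − 5 ⇒ q = 11/14.

1/2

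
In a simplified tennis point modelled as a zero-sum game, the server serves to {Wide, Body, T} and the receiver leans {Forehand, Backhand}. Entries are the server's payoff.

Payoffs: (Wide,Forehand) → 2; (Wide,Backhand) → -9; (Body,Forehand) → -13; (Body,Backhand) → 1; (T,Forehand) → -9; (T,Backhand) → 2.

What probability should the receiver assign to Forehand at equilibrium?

Row minima: Wide → -9, Body → -13, T → -9; maximin = -9.
Column maxima: Forehand → 2, Backhand → 2; minimax = 2.
-9 ≠ 2, so there is no saddle point; optimal play is mixed.
Body is strictly dominated by T, so the server never plays it.
On the remaining 2×2 (Wide, T vs Forehand, Backhand):
Let the server play Wide with probability p. Expected payoff against Forehand: 2p + (-9)(1−p) = 11p − 9; against Backhand: (-9)p + 2(1−p) = −11p + 2.
Setting these equal: 11p − 9 = −11p + 2 ⇒ 22p = 11 ⇒ p = 1/2, and the value is (11)·(1/2) − 9 = -7/2.
For the receiver: with q = P(Forehand), equating Wide's and T's payoffs gives 11q − 9 = −11q + 2 ⇒ q = 1/2.

1/2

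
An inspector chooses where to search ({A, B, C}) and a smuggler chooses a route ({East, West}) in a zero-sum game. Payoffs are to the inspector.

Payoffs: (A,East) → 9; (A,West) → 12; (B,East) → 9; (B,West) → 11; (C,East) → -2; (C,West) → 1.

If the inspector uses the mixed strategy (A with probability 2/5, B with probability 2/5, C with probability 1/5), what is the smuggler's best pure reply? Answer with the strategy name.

If the smuggler plays East, the inspector's expected payoff is (2/5)·9 + (2/5)·9 + (1/5)·(-2) = 34/5.
If the smuggler plays West, the inspector's expected payoff is (2/5)·12 + (2/5)·11 + (1/5)·1 = 47/5.
The smuggler minimizes the inspector's payoff; the smallest is 34/5, so the best response is East.

East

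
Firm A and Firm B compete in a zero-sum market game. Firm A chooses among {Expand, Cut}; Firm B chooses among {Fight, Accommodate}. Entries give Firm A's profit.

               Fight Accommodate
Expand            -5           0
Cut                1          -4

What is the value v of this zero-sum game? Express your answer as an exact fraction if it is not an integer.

-2

Row minima: Expand → -5, Cut → -4; maximin = -4.
Column maxima: Fight → 1, Accommodate → 0; minimax = 0.
-4 ≠ 0, so there is no saddle point; optimal play is mixed.
Let Firm A play Expand with probability p. Expected payoff against Fight: (-5)p + 1(1−p) = −6p + 1; against Accommodate: 0p + (-4)(1−p) = 4p − 4.
Setting these equal: −6p + 1 = 4p − 4 ⇒ −10p = -5 ⇒ p = 1/2, and the value is (-6)·(1/2) + 1 = -2.
For Firm B: with q = P(Fight), equating Expand's and Cut's payoffs gives −5q = 5q − 4 ⇒ q = 2/5.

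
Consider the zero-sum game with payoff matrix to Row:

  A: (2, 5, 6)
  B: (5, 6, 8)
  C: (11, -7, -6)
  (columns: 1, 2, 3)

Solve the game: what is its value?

101/19

Row minima: A → 2, B → 5, C → -7; maximin = 5.
Column maxima: 1 → 11, 2 → 6, 3 → 8; minimax = 6.
5 ≠ 6, so there is no saddle point; optimal play is mixed.
A is strictly dominated by B, so Row never plays it.
3 is strictly dominated by 2 (it gives Row strictly more in every row), so Column never plays it.
On the remaining 2×2 (B, C vs 1, 2):
Let Row play B with probability p. Expected payoff against 1: 5p + 11(1−p) = −6p + 11; against 2: 6p + (-7)(1−p) = 13p − 7.
Setting these equal: −6p + 11 = 13p − 7 ⇒ −19p = -18 ⇒ p = 18/19, and the value is (-6)·(18/19) + 11 = 101/19.
For Column: with q = P(1), equating B's and C's payoffs gives −q + 6 = 18q − 7 ⇒ q = 13/19.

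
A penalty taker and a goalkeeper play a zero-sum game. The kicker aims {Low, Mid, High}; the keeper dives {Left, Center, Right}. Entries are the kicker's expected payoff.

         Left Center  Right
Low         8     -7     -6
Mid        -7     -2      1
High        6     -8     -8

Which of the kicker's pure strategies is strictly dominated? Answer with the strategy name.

High

Low gives a strictly higher payoff than High against every column: 8 > 6, -7 > -8, -6 > -8.
So High is strictly dominated and the kicker never plays it.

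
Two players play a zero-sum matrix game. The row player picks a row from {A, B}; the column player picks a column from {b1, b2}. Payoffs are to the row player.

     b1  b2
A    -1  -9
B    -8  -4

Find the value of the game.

Row minima: A → -9, B → -8; maximin = -8.
Column maxima: b1 → -1, b2 → -4; minimax = -4.
-8 ≠ -4, so there is no saddle point; optimal play is mixed.
Let the row player play A with probability p. Expected payoff against b1: (-1)p + (-8)(1−p) = 7p − 8; against b2: (-9)p + (-4)(1−p) = −5p − 4.
Setting these equal: 7p − 8 = −5p − 4 ⇒ 12p = 4 ⇒ p = 1/3, and the value is (7)·(1/3) − 8 = -17/3.
For the column player: with q = P(b1), equating A's and B's payoffs gives 8q − 9 = −4q − 4 ⇒ q = 5/12.

-17/3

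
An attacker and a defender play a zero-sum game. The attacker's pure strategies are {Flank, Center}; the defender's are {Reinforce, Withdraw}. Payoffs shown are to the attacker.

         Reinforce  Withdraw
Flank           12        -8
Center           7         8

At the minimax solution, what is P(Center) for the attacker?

Row minima: Flank → -8, Center → 7; maximin = 7.
Column maxima: Reinforce → 12, Withdraw → 8; minimax = 8.
7 ≠ 8, so there is no saddle point; optimal play is mixed.
Let the attacker play Flank with probability p. Expected payoff against Reinforce: 12p + 7(1−p) = 5p + 7; against Withdraw: (-8)p + 8(1−p) = −16p + 8.
Setting these equal: 5p + 7 = −16p + 8 ⇒ 21p = 1 ⇒ p = 1/21, and the value is (5)·(1/21) + 7 = 152/21.
For the defender: with q = P(Reinforce), equating Flank's and Center's payoffs gives 20q − 8 = −q + 8 ⇒ q = 16/21.

20/21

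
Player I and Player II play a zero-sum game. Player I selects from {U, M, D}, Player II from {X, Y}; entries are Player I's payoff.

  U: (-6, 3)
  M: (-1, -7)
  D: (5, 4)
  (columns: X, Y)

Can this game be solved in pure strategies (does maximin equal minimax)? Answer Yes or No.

Yes

Row minima: U → -6, M → -7, D → 4; maximin = 4.
Column maxima: X → 5, Y → 4; minimax = 4.
maximin = minimax = 4, so a saddle point exists.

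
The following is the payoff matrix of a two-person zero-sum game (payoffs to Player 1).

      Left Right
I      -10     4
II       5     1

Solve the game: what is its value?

Row minima: I → -10, II → 1; maximin = 1.
Column maxima: Left → 5, Right → 4; minimax = 4.
1 ≠ 4, so there is no saddle point; optimal play is mixed.
Let Player 1 play I with probability p. Expected payoff against Left: (-10)p + 5(1−p) = −15p + 5; against Right: 4p + 1(1−p) = 3p + 1.
Setting these equal: −15p + 5 = 3p + 1 ⇒ −18p = -4 ⇒ p = 2/9, and the value is (-15)·(2/9) + 5 = 5/3.
For Player 2: with q = P(Left), equating I's and II's payoffs gives −14q + 4 = 4q + 1 ⇒ q = 1/6.

5/3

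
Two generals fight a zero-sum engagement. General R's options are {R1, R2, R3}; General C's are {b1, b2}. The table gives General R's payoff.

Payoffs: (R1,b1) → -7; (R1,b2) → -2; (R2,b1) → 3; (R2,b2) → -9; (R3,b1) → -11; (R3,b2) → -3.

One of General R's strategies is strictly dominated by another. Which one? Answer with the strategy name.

R1 gives a strictly higher payoff than R3 against every column: -7 > -11, -2 > -3.
So R3 is strictly dominated and General R never plays it.

R3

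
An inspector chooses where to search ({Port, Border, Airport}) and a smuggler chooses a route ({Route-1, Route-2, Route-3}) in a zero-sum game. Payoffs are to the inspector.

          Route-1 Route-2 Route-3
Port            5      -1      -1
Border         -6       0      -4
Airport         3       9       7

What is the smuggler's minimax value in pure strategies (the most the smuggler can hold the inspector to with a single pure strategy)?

Column maxima: Route-1 → 5, Route-2 → 9, Route-3 → 7.
The smallest of these is 5.

5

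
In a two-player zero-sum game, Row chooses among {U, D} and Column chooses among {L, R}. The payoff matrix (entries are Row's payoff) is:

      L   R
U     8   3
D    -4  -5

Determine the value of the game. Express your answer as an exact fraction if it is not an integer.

3

Row minima: U → 3, D → -5; maximin = 3.
Column maxima: L → 8, R → 3; minimax = 3.
Since maximin = minimax = 3, there is a saddle point and the value is 3.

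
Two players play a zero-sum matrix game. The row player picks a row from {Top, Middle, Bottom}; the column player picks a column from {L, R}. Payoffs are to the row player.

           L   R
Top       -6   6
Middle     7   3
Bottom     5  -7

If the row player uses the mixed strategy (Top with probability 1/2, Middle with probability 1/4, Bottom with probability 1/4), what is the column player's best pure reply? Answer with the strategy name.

L

If the column player plays L, the row player's expected payoff is (1/2)·(-6) + (1/4)·7 + (1/4)·5 = 0.
If the column player plays R, the row player's expected payoff is (1/2)·6 + (1/4)·3 + (1/4)·(-7) = 2.
The column player minimizes the row player's payoff; the smallest is 0, so the best response is L.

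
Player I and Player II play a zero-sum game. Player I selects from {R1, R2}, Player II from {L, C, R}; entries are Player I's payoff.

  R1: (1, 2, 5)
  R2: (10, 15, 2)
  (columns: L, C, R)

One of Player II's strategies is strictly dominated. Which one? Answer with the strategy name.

C

L holds Player I's payoff strictly below C in every row: 1 < 2, 10 < 15.
So C is strictly dominated for Player II.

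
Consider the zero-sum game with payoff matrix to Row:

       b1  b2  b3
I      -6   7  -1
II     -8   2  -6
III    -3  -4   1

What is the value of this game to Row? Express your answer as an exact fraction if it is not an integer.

-45/14

Row minima: I → -6, II → -8, III → -4; maximin = -4.
Column maxima: b1 → -3, b2 → 7, b3 → 1; minimax = -3.
-4 ≠ -3, so there is no saddle point; optimal play is mixed.
II is strictly dominated by I, so Row never plays it.
b3 is strictly dominated by b1 (it gives Row strictly more in every row), so Column never plays it.
On the remaining 2×2 (I, III vs b1, b2):
Let Row play I with probability p. Expected payoff against b1: (-6)p + (-3)(1−p) = −3p − 3; against b2: 7p + (-4)(1−p) = 11p − 4.
Setting these equal: −3p − 3 = 11p − 4 ⇒ −14p = -1 ⇒ p = 1/14, and the value is (-3)·(1/14) − 3 = -45/14.
For Column: with q = P(b1), equating I's and III's payoffs gives −13q + 7 = q − 4 ⇒ q = 11/14.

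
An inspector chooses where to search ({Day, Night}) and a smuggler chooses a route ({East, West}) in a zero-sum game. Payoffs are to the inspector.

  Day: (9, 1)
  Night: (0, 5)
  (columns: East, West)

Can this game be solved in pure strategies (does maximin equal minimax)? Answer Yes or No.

Row minima: Day → 1, Night → 0; maximin = 1.
Column maxima: East → 9, West → 5; minimax = 5.
1 ≠ 5, so no pure-strategy equilibrium exists.

No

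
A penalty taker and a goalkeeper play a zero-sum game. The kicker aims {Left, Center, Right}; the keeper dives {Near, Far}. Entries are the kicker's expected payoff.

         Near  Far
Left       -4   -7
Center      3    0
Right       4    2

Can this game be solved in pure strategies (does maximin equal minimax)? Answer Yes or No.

Row minima: Left → -7, Center → 0, Right → 2; maximin = 2.
Column maxima: Near → 4, Far → 2; minimax = 2.
maximin = minimax = 2, so a saddle point exists.

Yes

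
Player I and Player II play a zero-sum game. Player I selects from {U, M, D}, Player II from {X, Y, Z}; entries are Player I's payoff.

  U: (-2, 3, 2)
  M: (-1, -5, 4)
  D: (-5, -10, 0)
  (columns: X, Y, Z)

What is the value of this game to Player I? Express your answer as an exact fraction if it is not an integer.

Row minima: U → -2, M → -5, D → -10; maximin = -2.
Column maxima: X → -1, Y → 3, Z → 4; minimax = -1.
-2 ≠ -1, so there is no saddle point; optimal play is mixed.
D is strictly dominated by U, so Player I never plays it.
Z is strictly dominated by X (it gives Player I strictly more in every row), so Player II never plays it.
On the remaining 2×2 (U, M vs X, Y):
Let Player I play U with probability p. Expected payoff against X: (-2)p + (-1)(1−p) = −p − 1; against Y: 3p + (-5)(1−p) = 8p − 5.
Setting these equal: −p − 1 = 8p − 5 ⇒ −9p = -4 ⇒ p = 4/9, and the value is (-1)·(4/9) − 1 = -13/9.
For Player II: with q = P(X), equating U's and M's payoffs gives −5q + 3 = 4q − 5 ⇒ q = 8/9.

-13/9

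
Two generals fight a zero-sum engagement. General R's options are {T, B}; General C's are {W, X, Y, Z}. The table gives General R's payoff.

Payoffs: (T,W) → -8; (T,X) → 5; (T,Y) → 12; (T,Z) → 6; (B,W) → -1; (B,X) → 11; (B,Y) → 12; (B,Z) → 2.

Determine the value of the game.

-1

Row minima: T → -8, B → -1; maximin = -1.
Column maxima: W → -1, X → 11, Y → 12, Z → 6; minimax = -1.
Since maximin = minimax = -1, there is a saddle point and the value is -1.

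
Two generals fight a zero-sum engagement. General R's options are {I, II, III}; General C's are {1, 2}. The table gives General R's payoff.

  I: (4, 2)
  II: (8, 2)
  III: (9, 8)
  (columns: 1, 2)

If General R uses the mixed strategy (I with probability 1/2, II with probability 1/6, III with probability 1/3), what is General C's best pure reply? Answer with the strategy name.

2

If General C plays 1, General R's expected payoff is (1/2)·4 + (1/6)·8 + (1/3)·9 = 19/3.
If General C plays 2, General R's expected payoff is (1/2)·2 + (1/6)·2 + (1/3)·8 = 4.
General C minimizes General R's payoff; the smallest is 4, so the best response is 2.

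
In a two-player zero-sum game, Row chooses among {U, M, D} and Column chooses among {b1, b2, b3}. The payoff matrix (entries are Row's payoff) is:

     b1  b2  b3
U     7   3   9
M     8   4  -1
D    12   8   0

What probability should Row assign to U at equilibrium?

Row minima: U → 3, M → -1, D → 0; maximin = 3.
Column maxima: b1 → 12, b2 → 8, b3 → 9; minimax = 8.
3 ≠ 8, so there is no saddle point; optimal play is mixed.
M is strictly dominated by D, so Row never plays it.
b1 is strictly dominated by b2 (it gives Row strictly more in every row), so Column never plays it.
On the remaining 2×2 (U, D vs b2, b3):
Let Row play U with probability p. Expected payoff against b2: 3p + 8(1−p) = −5p + 8; against b3: 9p + 0(1−p) = 9p.
Setting these equal: −5p + 8 = 9p ⇒ −14p = -8 ⇒ p = 4/7, and the value is (-5)·(4/7) + 8 = 36/7.
For Column: with q = P(b2), equating U's and D's payoffs gives −6q + 9 = 8q ⇒ q = 9/14.

4/7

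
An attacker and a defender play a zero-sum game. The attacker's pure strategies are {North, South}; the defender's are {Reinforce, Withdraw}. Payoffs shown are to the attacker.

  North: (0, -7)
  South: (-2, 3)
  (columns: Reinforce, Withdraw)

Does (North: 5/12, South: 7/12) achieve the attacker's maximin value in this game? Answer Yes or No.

Yes

Against Reinforce this mix gives (5/12)·0 + (7/12)·(-2) = -7/6.
Against Withdraw this mix gives (5/12)·(-7) + (7/12)·3 = -7/6.
All of the defender's active replies (Reinforce, Withdraw) yield -7/6, and no column does worse for the attacker. The mix makes the defender indifferent and guarantees -7/6, so it is optimal.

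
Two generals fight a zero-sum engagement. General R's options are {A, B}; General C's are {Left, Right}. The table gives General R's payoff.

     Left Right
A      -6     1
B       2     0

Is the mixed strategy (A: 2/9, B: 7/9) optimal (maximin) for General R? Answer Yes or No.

Yes

Against Left this mix gives (2/9)·(-6) + (7/9)·2 = 2/9.
Against Right this mix gives (2/9)·1 + (7/9)·0 = 2/9.
All of General C's active replies (Left, Right) yield 2/9, and no column does worse for General R. The mix makes General C indifferent and guarantees 2/9, so it is optimal.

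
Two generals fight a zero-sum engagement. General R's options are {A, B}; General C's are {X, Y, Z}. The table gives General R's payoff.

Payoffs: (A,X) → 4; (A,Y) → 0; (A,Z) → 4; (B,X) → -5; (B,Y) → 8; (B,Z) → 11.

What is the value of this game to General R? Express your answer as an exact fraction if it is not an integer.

Row minima: A → 0, B → -5; maximin = 0.
Column maxima: X → 4, Y → 8, Z → 11; minimax = 4.
0 ≠ 4, so there is no saddle point; optimal play is mixed.
Z is strictly dominated by Y (it gives General R strictly more in every row), so General C never plays it.
On the remaining 2×2 (A, B vs X, Y):
Let General R play A with probability p. Expected payoff against X: 4p + (-5)(1−p) = 9p − 5; against Y: 0p + 8(1−p) = −8p + 8.
Setting these equal: 9p − 5 = −8p + 8 ⇒ 17p = 13 ⇒ p = 13/17, and the value is (9)·(13/17) − 5 = 32/17.
For General C: with q = P(X), equating A's and B's payoffs gives 4q = −13q + 8 ⇒ q = 8/17.

32/17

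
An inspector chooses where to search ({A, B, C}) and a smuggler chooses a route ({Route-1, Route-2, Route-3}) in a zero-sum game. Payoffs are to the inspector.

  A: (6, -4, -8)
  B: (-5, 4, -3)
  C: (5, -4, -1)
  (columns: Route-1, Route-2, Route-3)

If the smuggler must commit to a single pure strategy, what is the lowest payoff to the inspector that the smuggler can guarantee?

-1

Column maxima: Route-1 → 6, Route-2 → 4, Route-3 → -1.
The smallest of these is -1.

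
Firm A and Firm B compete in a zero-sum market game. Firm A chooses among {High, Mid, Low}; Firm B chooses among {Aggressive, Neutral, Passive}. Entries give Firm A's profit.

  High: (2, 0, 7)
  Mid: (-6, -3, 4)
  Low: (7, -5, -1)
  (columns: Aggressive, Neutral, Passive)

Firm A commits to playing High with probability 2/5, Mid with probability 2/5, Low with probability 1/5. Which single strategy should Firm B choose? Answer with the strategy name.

Neutral

If Firm B plays Aggressive, Firm A's expected payoff is (2/5)·2 + (2/5)·(-6) + (1/5)·7 = -1/5.
If Firm B plays Neutral, Firm A's expected payoff is (2/5)·0 + (2/5)·(-3) + (1/5)·(-5) = -11/5.
If Firm B plays Passive, Firm A's expected payoff is (2/5)·7 + (2/5)·4 + (1/5)·(-1) = 21/5.
Firm B minimizes Firm A's payoff; the smallest is -11/5, so the best response is Neutral.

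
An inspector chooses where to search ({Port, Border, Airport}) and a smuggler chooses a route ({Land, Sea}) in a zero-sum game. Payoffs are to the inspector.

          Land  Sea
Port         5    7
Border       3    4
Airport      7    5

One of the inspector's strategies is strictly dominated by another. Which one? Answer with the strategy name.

Port gives a strictly higher payoff than Border against every column: 5 > 3, 7 > 4.
So Border is strictly dominated and the inspector never plays it.

Border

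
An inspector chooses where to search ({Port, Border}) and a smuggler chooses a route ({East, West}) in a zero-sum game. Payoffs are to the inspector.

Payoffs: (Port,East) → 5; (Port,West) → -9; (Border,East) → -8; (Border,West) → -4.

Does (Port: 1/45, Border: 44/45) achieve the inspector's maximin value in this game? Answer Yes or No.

Against East this mix gives (1/45)·5 + (44/45)·(-8) = -347/45.
Against West this mix gives (1/45)·(-9) + (44/45)·(-4) = -37/9.
The smuggler will play East, holding the inspector to -347/45. Shifting weight toward the row that does better against East would raise this floor (the equalizing mix achieves -46/9 against both East and West), so the proposed strategy is not optimal.

No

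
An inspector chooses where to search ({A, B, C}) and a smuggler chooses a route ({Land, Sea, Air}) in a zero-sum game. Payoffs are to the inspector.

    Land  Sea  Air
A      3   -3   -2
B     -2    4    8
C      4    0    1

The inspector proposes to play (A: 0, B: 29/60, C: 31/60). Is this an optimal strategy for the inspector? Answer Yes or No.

No

Against Land this mix gives (29/60)·(-2) + (31/60)·4 = 11/10.
Against Sea this mix gives (29/60)·4 + (31/60)·0 = 29/15.
Against Air this mix gives (29/60)·8 + (31/60)·1 = 263/60.
The smuggler will play Land, holding the inspector to 11/10. Shifting weight toward the row that does better against Land would raise this floor (the equalizing mix achieves 8/5 against both Land and Sea), so the proposed strategy is not optimal.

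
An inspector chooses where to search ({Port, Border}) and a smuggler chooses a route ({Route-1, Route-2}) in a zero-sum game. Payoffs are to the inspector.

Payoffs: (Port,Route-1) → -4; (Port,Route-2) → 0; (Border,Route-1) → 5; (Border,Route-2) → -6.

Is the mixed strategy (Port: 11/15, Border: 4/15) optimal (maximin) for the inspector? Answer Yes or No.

Against Route-1 this mix gives (11/15)·(-4) + (4/15)·5 = -8/5.
Against Route-2 this mix gives (11/15)·0 + (4/15)·(-6) = -8/5.
All of the smuggler's active replies (Route-1, Route-2) yield -8/5, and no column does worse for the inspector. The mix makes the smuggler indifferent and guarantees -8/5, so it is optimal.

Yes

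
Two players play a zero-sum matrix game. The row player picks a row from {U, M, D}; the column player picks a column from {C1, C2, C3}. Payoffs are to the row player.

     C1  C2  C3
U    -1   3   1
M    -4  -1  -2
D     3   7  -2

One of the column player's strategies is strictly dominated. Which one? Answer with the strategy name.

C1 holds the row player's payoff strictly below C2 in every row: -1 < 3, -4 < -1, 3 < 7.
So C2 is strictly dominated for the column player.

C2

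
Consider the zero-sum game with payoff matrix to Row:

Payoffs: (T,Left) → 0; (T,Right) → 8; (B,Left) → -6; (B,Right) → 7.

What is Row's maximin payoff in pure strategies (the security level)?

Row minima: T → 0, B → -6.
The best of these is 0.

0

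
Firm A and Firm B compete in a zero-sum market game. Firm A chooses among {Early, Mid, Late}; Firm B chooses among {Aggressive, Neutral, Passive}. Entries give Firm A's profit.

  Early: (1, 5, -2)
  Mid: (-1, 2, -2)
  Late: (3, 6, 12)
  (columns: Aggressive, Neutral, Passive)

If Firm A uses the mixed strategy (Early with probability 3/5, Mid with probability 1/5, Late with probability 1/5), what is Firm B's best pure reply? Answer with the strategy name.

If Firm B plays Aggressive, Firm A's expected payoff is (3/5)·1 + (1/5)·(-1) + (1/5)·3 = 1.
If Firm B plays Neutral, Firm A's expected payoff is (3/5)·5 + (1/5)·2 + (1/5)·6 = 23/5.
If Firm B plays Passive, Firm A's expected payoff is (3/5)·(-2) + (1/5)·(-2) + (1/5)·12 = 4/5.
Firm B minimizes Firm A's payoff; the smallest is 4/5, so the best response is Passive.

Passive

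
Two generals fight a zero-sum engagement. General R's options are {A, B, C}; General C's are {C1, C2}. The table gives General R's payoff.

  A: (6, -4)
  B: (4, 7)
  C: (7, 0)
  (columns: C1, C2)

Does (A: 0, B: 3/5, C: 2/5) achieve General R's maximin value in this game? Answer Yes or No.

Against C1 this mix gives (3/5)·4 + (2/5)·7 = 26/5.
Against C2 this mix gives (3/5)·7 + (2/5)·0 = 21/5.
General C will play C2, holding General R to 21/5. Shifting weight toward the row that does better against C2 would raise this floor (the equalizing mix achieves 49/10 against both C2 and C1), so the proposed strategy is not optimal.

No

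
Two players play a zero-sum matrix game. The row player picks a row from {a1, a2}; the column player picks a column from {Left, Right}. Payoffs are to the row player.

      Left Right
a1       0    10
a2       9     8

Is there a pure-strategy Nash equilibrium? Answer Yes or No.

Row minima: a1 → 0, a2 → 8; maximin = 8.
Column maxima: Left → 9, Right → 10; minimax = 9.
8 ≠ 9, so no pure-strategy equilibrium exists.

No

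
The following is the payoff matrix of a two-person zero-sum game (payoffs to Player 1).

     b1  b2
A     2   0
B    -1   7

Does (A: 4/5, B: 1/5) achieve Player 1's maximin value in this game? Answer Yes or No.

Against b1 this mix gives (4/5)·2 + (1/5)·(-1) = 7/5.
Against b2 this mix gives (4/5)·0 + (1/5)·7 = 7/5.
All of Player 2's active replies (b1, b2) yield 7/5, and no column does worse for Player 1. The mix makes Player 2 indifferent and guarantees 7/5, so it is optimal.

Yes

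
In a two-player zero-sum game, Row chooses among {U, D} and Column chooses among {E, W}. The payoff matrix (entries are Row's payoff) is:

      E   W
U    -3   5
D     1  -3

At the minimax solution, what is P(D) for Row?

Row minima: U → -3, D → -3; maximin = -3.
Column maxima: E → 1, W → 5; minimax = 1.
-3 ≠ 1, so there is no saddle point; optimal play is mixed.
Let Row play U with probability p. Expected payoff against E: (-3)p + 1(1−p) = −4p + 1; against W: 5p + (-3)(1−p) = 8p − 3.
Setting these equal: −4p + 1 = 8p − 3 ⇒ −12p = -4 ⇒ p = 1/3, and the value is (-4)·(1/3) + 1 = -1/3.
For Column: with q = P(E), equating U's and D's payoffs gives −8q + 5 = 4q − 3 ⇒ q = 2/3.

2/3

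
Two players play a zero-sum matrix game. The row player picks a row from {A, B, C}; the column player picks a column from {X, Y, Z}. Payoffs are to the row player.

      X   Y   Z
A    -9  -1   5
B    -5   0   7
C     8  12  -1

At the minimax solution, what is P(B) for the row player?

Row minima: A → -9, B → -5, C → -1; maximin = -1.
Column maxima: X → 8, Y → 12, Z → 7; minimax = 7.
-1 ≠ 7, so there is no saddle point; optimal play is mixed.
A is strictly dominated by B, so the row player never plays it.
Y is strictly dominated by X (it gives the row player strictly more in every row), so the column player never plays it.
On the remaining 2×2 (B, C vs X, Z):
Let the row player play B with probability p. Expected payoff against X: (-5)p + 8(1−p) = −13p + 8; against Z: 7p + (-1)(1−p) = 8p − 1.
Setting these equal: −13p + 8 = 8p − 1 ⇒ −21p = -9 ⇒ p = 3/7, and the value is (-13)·(3/7) + 8 = 17/7.
For the column player: with q = P(X), equating B's and C's payoffs gives −12q + 7 = 9q − 1 ⇒ q = 8/21.

3/7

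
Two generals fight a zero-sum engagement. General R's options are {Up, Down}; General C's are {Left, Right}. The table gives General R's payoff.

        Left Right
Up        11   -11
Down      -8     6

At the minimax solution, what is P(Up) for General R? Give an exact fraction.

Row minima: Up → -11, Down → -8; maximin = -8.
Column maxima: Left → 11, Right → 6; minimax = 6.
-8 ≠ 6, so there is no saddle point; optimal play is mixed.
Let General R play Up with probability p. Expected payoff against Left: 11p + (-8)(1−p) = 19p − 8; against Right: (-11)p + 6(1−p) = −17p + 6.
Setting these equal: 19p − 8 = −17p + 6 ⇒ 36p = 14 ⇒ p = 7/18, and the value is (19)·(7/18) − 8 = -11/18.
For General C: with q = P(Left), equating Up's and Down's payoffs gives 22q − 11 = −14q + 6 ⇒ q = 17/36.

7/18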